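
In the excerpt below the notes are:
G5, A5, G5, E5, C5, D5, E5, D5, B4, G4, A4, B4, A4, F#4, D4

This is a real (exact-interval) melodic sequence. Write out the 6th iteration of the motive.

The 5-note cells begin on G5, D5, A4 — each down a 4th from the last.
Continuing the starts: E4 → B3 → F#3.
Statement 6 starts on F#3 and keeps the same exact contour: F#3 G#3 F#3 D#3 B2.

F#3 G#3 F#3 D#3 B2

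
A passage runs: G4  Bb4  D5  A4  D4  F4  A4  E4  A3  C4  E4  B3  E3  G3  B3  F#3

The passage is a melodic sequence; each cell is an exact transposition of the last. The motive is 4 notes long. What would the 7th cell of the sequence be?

With a 4-note motive the entries are G4, D4, A3, E3, each down a 4th from the previous.
Continuing the starts: B2 → F#2 → C#2.
So cell 7 is C#2 E2 G#2 D#2.

C#2 E2 G#2 D#2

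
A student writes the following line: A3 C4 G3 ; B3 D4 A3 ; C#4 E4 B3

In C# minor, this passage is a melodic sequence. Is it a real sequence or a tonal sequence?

Each cell has the same semitone pattern (3, -5) — intervals are preserved exactly.
And C4 lies outside C# minor, so the sequence is real rather than tonal.

real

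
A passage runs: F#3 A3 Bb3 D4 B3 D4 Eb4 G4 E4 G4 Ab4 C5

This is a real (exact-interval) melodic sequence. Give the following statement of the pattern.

A4 C5 Db5 F5

Unit = 4 notes; the statements start on F#3, B3, E4, moving up a 4th each time.
Statement 4 starts on A4 and keeps the same exact contour: A4 C5 Db5 F5.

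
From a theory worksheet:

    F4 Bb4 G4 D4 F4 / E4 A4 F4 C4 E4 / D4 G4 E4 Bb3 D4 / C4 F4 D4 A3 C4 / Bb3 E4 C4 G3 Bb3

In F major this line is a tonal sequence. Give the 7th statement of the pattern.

G3 C4 A3 E3 G3

The 5-note cells begin on F4, E4, D4, C4, Bb3 — each down a 2nd from the last.
Carrying on: A3 → G3.
Statement 7 starts on G3 and keeps the same diatonic contour: G3 C4 A3 E3 G3.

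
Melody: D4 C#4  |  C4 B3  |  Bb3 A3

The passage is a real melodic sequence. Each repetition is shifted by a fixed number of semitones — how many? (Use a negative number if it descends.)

With a 2-note motive the entries are D4, C4, Bb3, each down a 2nd from the previous.
Counting half-steps from D4 to C4: -2.

-2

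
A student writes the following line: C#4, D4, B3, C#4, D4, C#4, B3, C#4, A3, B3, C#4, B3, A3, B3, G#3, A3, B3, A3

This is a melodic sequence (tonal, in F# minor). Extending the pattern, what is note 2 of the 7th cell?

The unit is 6 notes. Position-2 pitches of the 3 shown cells: D4, C#4, B3.
Each moves down a 2nd. Continuing: A3 → G#3 → F#3 → E3.

E3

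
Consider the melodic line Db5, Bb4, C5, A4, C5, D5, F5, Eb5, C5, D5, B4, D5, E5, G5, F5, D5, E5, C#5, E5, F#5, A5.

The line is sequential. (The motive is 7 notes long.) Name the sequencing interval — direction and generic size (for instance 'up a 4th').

The 7-note cells begin on Db5, Eb5, F5 — each up a 2nd from the last.
From Db5 to Eb5: up a 2nd.

up a 2nd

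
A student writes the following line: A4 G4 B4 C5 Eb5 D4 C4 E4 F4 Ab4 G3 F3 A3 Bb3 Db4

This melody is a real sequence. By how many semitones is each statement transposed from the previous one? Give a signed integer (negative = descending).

With a 5-note motive the entries are A4, D4, G3, each down a 5th from the previous.
A4 to D4 spans -7 semitones.

-7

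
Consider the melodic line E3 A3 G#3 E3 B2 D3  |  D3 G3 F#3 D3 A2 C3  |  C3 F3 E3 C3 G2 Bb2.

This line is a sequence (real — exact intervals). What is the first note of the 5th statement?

Unit = 6 notes; the statements start on E3, D3, C3, moving down a 2nd each time.
Continuing: Bb2 → Ab2. Statement 5 starts on Ab2.

Ab2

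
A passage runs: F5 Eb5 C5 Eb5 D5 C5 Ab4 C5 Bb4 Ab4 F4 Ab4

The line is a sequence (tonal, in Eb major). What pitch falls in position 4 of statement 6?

Bb3

The unit is 4 notes. Position-4 pitches of the 3 shown cells: Eb5, C5, Ab4.
Carrying that down a 3rd forward: F4 → D4 → Bb3.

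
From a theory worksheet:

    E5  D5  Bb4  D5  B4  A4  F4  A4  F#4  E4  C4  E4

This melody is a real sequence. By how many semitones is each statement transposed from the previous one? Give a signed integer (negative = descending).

-5

Unit = 4 notes; the statements start on E5, B4, F#4, moving down a 4th each time.
E5→B4 is 71 − 76 = -5 semitones.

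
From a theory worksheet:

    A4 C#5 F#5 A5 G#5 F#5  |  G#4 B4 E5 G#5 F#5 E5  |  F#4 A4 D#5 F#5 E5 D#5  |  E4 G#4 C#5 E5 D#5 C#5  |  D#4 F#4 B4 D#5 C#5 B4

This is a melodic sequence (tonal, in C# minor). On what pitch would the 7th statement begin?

The 6-note cells begin on A4, G#4, F#4, E4, D#4 — each down a 2nd from the last.
Extending the heads down a 2nd: C#4 → B3.

B3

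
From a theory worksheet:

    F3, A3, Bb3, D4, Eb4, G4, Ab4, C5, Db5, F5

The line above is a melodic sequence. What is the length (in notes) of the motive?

2

Try groups of 2 (5 cells in 10 notes):
F3 A3 | Bb3 D4 | Eb4 G4 | Ab4 C5 | Db5 F5
Each cell is the previous one up a 4th — so the unit is 2 notes.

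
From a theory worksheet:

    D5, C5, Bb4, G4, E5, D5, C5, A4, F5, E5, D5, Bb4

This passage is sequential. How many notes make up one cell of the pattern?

4

There are 12 notes; a 4-note unit gives 3 cells:
D5 C5 Bb4 G4 | E5 D5 C5 A4 | F5 E5 D5 Bb4
Every group is a transposition up a 2nd of the one before; no shorter unit works.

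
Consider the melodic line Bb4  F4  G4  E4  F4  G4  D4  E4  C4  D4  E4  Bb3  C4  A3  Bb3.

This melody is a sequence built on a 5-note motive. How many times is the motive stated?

15 notes in groups of 5 gives 15/5 = 3 statements.
Starts: Bb4, G4, E4 — each down a 3rd.

3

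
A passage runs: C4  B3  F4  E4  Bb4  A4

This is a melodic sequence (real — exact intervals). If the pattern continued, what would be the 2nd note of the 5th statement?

G5

Grouping in 2s, the 2nd note of each cell is B3, E4, A4.
Each moves up a 4th. Continuing: D5 → G5.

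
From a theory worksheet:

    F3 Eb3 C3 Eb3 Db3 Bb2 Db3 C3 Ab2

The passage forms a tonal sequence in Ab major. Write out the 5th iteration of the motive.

Bb2 Ab2 F2

Unit = 3 notes; the statements start on F3, Eb3, Db3, moving down a 2nd each time.
Continuing the starts: C3 → Bb2.
So cell 5 is Bb2 Ab2 F2.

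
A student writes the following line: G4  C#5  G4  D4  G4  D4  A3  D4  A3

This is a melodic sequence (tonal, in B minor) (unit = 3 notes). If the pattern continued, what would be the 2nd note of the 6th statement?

B2

With 3-note cells, note 2 of each statement runs C#5, G4, D4.
Carrying that down a 4th forward: A3 → E3 → B2.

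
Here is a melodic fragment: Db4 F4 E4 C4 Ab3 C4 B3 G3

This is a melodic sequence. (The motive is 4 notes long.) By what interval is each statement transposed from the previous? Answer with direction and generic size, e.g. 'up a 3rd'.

With a 4-note motive the entries are Db4, Ab3, each down a 4th from the previous.
Db4 to Ab3 is down a 4th.

down a 4th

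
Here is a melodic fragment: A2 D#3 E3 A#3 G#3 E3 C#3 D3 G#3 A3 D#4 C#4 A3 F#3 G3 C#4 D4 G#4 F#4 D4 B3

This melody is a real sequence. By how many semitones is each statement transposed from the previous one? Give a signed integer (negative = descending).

Taking 7-note groups, the heads are A2, D3, G3: the pattern moves up a 4th.
Counting half-steps from A2 to D3: 5.

5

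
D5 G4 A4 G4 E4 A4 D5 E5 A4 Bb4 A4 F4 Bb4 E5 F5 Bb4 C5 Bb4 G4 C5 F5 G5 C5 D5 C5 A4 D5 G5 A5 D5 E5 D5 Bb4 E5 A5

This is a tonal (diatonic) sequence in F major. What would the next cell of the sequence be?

Bb5 E5 F5 E5 C5 F5 Bb5

Unit = 7 notes; the statements start on D5, E5, F5, G5, A5, moving up a 2nd each time.
So cell 6 is Bb5 E5 F5 E5 C5 F5 Bb5.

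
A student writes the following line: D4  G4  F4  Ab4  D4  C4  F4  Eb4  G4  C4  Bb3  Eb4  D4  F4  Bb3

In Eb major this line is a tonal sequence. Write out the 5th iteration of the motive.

Unit = 5 notes; the statements start on D4, C4, Bb3, moving down a 2nd each time.
Continuing the starts: Ab3 → G3.
So cell 5 is G3 C4 Bb3 D4 G3.

G3 C4 Bb3 D4 G3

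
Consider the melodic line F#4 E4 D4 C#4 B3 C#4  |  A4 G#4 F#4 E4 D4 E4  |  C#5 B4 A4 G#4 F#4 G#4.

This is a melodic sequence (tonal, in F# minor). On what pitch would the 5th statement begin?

With a 6-note motive the entries are F#4, A4, C#5, each up a 3rd from the previous.
Continuing: E5 → G#5. Statement 5 starts on G#5.

G#5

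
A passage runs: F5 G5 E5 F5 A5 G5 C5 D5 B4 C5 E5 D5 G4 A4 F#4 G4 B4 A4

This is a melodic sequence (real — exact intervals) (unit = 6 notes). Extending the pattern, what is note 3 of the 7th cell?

A#2

The unit is 6 notes. Position-3 pitches of the 3 shown cells: E5, B4, F#4.
Carrying that down a 4th forward: C#4 → G#3 → D#3 → A#2.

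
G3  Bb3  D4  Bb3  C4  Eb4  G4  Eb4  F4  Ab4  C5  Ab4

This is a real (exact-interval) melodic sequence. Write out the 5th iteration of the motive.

The 4-note cells begin on G3, C4, F4 — each up a 4th from the last.
Continuing the starts: Bb4 → Eb5.
So cell 5 is Eb5 Gb5 Bb5 Gb5.

Eb5 Gb5 Bb5 Gb5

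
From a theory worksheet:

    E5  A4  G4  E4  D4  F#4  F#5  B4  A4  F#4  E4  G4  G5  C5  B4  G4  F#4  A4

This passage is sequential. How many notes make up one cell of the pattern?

6

Try groups of 6 (3 cells in 18 notes):
E5 A4 G4 E4 D4 F#4 | F#5 B4 A4 F#4 E4 G4 | G5 C5 B4 G4 F#4 A4
Every group is a transposition up a 2nd of the one before; no shorter unit works.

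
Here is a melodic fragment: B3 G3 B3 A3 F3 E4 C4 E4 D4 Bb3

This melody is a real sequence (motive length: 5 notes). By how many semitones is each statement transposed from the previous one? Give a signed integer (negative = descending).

5

With a 5-note motive the entries are B3, E4, each up a 4th from the previous.
Counting half-steps from B3 to E4: 5.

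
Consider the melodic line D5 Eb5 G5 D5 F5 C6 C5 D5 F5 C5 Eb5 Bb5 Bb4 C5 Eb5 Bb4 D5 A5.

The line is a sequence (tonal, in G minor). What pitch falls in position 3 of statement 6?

With 6-note cells, note 3 of each statement runs G5, F5, Eb5.
Carrying that down a 2nd forward: D5 → C5 → Bb4.

Bb4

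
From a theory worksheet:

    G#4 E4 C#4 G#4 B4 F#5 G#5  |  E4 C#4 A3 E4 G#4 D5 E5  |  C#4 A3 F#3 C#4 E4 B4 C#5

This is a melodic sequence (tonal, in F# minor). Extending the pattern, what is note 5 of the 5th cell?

A3

With 7-note cells, note 5 of each statement runs B4, G#4, E4.
Each moves down a 3rd. Continuing: C#4 → A3.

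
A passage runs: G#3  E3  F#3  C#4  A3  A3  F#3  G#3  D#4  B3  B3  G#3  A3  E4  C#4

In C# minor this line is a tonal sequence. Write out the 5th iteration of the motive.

With a 5-note motive the entries are G#3, A3, B3, each up a 2nd from the previous.
Carrying on: C#4 → D#4.
Statement 5 starts on D#4 and keeps the same diatonic contour: D#4 B3 C#4 G#4 E4.

D#4 B3 C#4 G#4 E4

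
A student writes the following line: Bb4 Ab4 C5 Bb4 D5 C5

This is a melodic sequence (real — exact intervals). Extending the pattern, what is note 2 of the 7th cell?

With 2-note cells, note 2 of each statement runs Ab4, Bb4, C5.
Extending up a 2nd: D5 → E5 → F#5 → G#5.

G#5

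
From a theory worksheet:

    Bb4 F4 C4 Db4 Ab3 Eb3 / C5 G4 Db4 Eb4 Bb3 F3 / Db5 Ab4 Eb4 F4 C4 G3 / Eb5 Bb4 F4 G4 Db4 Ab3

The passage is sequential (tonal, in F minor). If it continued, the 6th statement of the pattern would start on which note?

Unit = 6 notes; the statements start on Bb4, C5, Db5, Eb5, moving up a 2nd each time.
Extending the heads up a 2nd: F5 → G5.

G5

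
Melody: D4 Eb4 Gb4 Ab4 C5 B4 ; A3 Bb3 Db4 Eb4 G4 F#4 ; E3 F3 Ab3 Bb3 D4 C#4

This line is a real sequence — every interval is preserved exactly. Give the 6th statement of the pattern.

Taking 6-note groups, the heads are D4, A3, E3: the pattern moves down a 4th.
Carrying on: B2 → F#2 → C#2.
So cell 6 is C#2 D2 F2 G2 B2 A#2.

C#2 D2 F2 G2 B2 A#2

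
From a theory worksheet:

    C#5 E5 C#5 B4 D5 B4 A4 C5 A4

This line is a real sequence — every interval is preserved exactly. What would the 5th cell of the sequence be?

F4 Ab4 F4

With a 3-note motive the entries are C#5, B4, A4, each down a 2nd from the previous.
Extending down a 2nd: G4 → F4.
Statement 5 starts on F4 and keeps the same exact contour: F4 Ab4 F4.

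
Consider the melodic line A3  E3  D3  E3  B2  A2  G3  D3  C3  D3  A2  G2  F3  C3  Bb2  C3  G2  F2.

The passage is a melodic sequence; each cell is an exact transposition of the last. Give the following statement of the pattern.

Eb3 Bb2 Ab2 Bb2 F2 Eb2

With a 6-note motive the entries are A3, G3, F3, each down a 2nd from the previous.
Statement 4 starts on Eb3 and keeps the same exact contour: Eb3 Bb2 Ab2 Bb2 F2 Eb2.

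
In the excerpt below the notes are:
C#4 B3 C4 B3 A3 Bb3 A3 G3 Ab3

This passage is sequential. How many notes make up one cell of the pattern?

There are 9 notes; a 3-note unit gives 3 cells:
C#4 B3 C4 | B3 A3 Bb3 | A3 G3 Ab3
Each cell is the previous one down a 2nd — so the unit is 3 notes.

3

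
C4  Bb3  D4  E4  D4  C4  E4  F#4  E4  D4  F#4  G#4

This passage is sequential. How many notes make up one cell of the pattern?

4

12 notes total. Splitting into 3 groups of 4:
C4 Bb3 D4 E4 | D4 C4 E4 F#4 | E4 D4 F#4 G#4
Each cell is the previous one up a 2nd — so the unit is 4 notes.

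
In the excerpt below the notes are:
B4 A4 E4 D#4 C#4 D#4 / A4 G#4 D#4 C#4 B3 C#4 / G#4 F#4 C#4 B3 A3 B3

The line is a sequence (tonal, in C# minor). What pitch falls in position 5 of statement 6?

E3

Grouping in 6s, the 5th note of each cell is C#4, B3, A3.
Each moves down a 2nd. Continuing: G#3 → F#3 → E3.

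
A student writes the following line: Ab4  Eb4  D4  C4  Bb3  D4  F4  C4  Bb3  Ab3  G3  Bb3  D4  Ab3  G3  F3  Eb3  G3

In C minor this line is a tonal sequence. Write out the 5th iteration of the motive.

G3 D3 C3 Bb2 Ab2 C3

With a 6-note motive the entries are Ab4, F4, D4, each down a 3rd from the previous.
Continuing the starts: Bb3 → G3.
So cell 5 is G3 D3 C3 Bb2 Ab2 C3.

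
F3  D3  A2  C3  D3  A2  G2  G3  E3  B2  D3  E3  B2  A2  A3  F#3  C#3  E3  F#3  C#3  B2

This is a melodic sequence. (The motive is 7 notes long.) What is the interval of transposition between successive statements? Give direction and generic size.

Taking 7-note groups, the heads are F3, G3, A3: the pattern moves up a 2nd.
From F3 to G3: up a 2nd.

up a 2nd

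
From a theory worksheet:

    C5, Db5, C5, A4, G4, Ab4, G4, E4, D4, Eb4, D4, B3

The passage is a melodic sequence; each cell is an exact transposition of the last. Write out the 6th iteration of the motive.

B2 C3 B2 G#2

Unit = 4 notes; the statements start on C5, G4, D4, moving down a 4th each time.
Carrying on: A3 → E3 → B2.
So cell 6 is B2 C3 B2 G#2.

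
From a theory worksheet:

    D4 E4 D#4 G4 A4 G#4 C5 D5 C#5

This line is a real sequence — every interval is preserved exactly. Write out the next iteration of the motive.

Taking 3-note groups, the heads are D4, G4, C5: the pattern moves up a 4th.
Statement 4 starts on F5 and keeps the same exact contour: F5 G5 F#5.

F5 G5 F#5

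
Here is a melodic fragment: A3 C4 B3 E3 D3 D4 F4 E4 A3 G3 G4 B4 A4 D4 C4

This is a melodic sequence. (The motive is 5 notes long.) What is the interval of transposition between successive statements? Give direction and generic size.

up a 4th

The 5-note cells begin on A3, D4, G4 — each up a 4th from the last.
A3 to D4 is up a 4th.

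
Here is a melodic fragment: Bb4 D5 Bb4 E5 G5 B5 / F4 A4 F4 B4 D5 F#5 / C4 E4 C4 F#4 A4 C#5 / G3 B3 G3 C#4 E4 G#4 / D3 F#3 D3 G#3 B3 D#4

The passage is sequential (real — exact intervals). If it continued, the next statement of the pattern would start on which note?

With a 6-note motive the entries are Bb4, F4, C4, G3, D3, each down a 4th from the previous.
The next head, down a 4th from D3, is A2.

A2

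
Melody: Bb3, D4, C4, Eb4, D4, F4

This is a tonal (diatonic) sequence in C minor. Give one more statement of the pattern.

Eb4 G4

The 2-note cells begin on Bb3, C4, D4 — each up a 2nd from the last.
From Eb4 the diatonic shape gives Eb4 G4.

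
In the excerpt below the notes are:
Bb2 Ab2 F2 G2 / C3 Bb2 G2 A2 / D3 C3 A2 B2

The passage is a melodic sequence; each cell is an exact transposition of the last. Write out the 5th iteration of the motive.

F#3 E3 C#3 D#3

The 4-note cells begin on Bb2, C3, D3 — each up a 2nd from the last.
Extending up a 2nd: E3 → F#3.
So cell 5 is F#3 E3 C#3 D#3.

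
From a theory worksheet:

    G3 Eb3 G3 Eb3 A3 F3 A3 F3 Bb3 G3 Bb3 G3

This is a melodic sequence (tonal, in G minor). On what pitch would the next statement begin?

C4

Unit = 4 notes; the statements start on G3, A3, Bb3, moving up a 2nd each time.
The next head, up a 2nd from Bb3, is C4.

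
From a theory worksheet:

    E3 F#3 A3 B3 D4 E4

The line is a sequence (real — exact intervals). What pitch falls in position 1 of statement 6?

F5

With 2-note cells, note 1 of each statement runs E3, A3, D4.
Each moves up a 4th. Continuing: G4 → C5 → F5.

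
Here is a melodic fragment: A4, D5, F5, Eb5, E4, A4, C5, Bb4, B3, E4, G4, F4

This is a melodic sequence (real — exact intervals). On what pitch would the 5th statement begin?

With a 4-note motive the entries are A4, E4, B3, each down a 4th from the previous.
Continuing: F#3 → C#3. Statement 5 starts on C#3.

C#3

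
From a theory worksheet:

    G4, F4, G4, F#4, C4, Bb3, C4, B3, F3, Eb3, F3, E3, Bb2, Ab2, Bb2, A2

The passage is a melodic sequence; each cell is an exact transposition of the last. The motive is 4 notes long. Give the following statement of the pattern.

With a 4-note motive the entries are G4, C4, F3, Bb2, each down a 5th from the previous.
From Eb2 the exact shape gives Eb2 Db2 Eb2 D2.

Eb2 Db2 Eb2 D2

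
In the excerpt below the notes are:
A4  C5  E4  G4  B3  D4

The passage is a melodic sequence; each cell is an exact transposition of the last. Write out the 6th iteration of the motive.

The 2-note cells begin on A4, E4, B3 — each down a 4th from the last.
Extending down a 4th: F#3 → C#3 → G#2.
So cell 6 is G#2 B2.

G#2 B2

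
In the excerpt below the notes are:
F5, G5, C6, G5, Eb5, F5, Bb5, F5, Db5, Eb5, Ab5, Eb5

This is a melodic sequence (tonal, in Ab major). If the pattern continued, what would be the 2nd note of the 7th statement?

Ab4

With 4-note cells, note 2 of each statement runs G5, F5, Eb5.
Extending down a 2nd: Db5 → C5 → Bb4 → Ab4.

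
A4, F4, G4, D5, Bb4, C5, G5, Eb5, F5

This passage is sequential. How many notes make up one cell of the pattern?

3

There are 9 notes; a 3-note unit gives 3 cells:
A4 F4 G4 | D5 Bb4 C5 | G5 Eb5 F5
Each cell is the previous one up a 4th — so the unit is 3 notes.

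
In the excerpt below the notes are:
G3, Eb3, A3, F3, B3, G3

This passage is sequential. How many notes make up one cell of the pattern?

2

Try groups of 2 (3 cells in 6 notes):
G3 Eb3 | A3 F3 | B3 G3
That's a consistent up a 2nd shift per cell, and no other grouping gives one.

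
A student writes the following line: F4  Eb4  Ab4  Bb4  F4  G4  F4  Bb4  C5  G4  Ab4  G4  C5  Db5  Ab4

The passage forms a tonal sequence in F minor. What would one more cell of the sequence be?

Bb4 Ab4 Db5 Eb5 Bb4

Taking 5-note groups, the heads are F4, G4, Ab4: the pattern moves up a 2nd.
Statement 4 starts on Bb4 and keeps the same diatonic contour: Bb4 Ab4 Db5 Eb5 Bb4.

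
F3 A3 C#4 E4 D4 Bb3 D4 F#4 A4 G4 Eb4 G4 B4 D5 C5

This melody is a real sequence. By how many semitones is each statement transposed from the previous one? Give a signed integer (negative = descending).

5

The 5-note cells begin on F3, Bb3, Eb4 — each up a 4th from the last.
Counting half-steps from F3 to Bb3: 5.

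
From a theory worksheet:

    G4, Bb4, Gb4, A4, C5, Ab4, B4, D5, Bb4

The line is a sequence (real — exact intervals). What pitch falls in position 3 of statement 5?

D5

The unit is 3 notes. Position-3 pitches of the 3 shown cells: Gb4, Ab4, Bb4.
Carrying that up a 2nd forward: C5 → D5.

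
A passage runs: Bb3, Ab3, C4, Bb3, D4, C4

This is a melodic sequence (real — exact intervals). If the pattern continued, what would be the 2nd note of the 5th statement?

Grouping in 2s, the 2nd note of each cell is Ab3, Bb3, C4.
Carrying that up a 2nd forward: D4 → E4.

E4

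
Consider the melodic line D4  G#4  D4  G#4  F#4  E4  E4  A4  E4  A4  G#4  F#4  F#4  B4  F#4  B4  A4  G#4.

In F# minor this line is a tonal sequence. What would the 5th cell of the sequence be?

A4 D5 A4 D5 C#5 B4

The 6-note cells begin on D4, E4, F#4 — each up a 2nd from the last.
Carrying on: G#4 → A4.
From A4 the diatonic shape gives A4 D5 A4 D5 C#5 B4.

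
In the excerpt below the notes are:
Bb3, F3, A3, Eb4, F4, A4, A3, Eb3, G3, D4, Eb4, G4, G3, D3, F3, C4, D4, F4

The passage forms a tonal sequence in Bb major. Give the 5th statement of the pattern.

With a 6-note motive the entries are Bb3, A3, G3, each down a 2nd from the previous.
Carrying on: F3 → Eb3.
Statement 5 starts on Eb3 and keeps the same diatonic contour: Eb3 Bb2 D3 A3 Bb3 D4.

Eb3 Bb2 D3 A3 Bb3 D4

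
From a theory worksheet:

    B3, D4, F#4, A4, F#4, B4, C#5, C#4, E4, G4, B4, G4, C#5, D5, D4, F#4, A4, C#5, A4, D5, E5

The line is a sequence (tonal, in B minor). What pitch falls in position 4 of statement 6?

Grouping in 7s, the 4th note of each cell is A4, B4, C#5.
Extending up a 2nd: D5 → E5 → F#5.

F#5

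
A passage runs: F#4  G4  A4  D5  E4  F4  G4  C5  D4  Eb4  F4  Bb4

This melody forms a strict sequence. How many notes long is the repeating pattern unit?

12 notes total. Splitting into 3 groups of 4:
F#4 G4 A4 D5 | E4 F4 G4 C5 | D4 Eb4 F4 Bb4
Each cell is the previous one down a 2nd — so the unit is 4 notes.

4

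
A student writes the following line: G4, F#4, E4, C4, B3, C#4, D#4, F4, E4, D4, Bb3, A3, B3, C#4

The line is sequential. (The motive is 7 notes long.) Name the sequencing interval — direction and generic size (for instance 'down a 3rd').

Unit = 7 notes; the statements start on G4, F4, moving down a 2nd each time.
From G4 to F4: down a 2nd.

down a 2nd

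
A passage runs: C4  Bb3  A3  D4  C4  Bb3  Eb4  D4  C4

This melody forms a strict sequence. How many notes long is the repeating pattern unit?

There are 9 notes; a 3-note unit gives 3 cells:
C4 Bb3 A3 | D4 C4 Bb3 | Eb4 D4 C4
Every group is a transposition up a 2nd of the one before; no shorter unit works.

3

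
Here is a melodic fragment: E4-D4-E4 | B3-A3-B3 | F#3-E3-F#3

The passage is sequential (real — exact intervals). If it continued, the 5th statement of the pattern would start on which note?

G#2

With a 3-note motive the entries are E4, B3, F#3, each down a 4th from the previous.
Extending the heads down a 4th: C#3 → G#2.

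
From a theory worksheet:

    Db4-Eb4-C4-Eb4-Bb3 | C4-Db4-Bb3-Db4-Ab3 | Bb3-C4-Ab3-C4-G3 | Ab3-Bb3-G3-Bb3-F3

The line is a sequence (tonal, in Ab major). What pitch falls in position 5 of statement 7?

C3

With 5-note cells, note 5 of each statement runs Bb3, Ab3, G3, F3.
Carrying that down a 2nd forward: Eb3 → Db3 → C3.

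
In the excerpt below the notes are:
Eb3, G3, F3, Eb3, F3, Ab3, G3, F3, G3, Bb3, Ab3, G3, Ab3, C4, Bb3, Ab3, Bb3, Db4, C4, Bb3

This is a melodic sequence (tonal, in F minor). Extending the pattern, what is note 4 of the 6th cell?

C4

The unit is 4 notes. Position-4 pitches of the 5 shown cells: Eb3, F3, G3, Ab3, Bb3.
One more up a 2nd gives C4.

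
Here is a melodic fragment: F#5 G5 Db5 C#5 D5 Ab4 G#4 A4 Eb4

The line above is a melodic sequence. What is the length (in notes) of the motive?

There are 9 notes; a 3-note unit gives 3 cells:
F#5 G5 Db5 | C#5 D5 Ab4 | G#4 A4 Eb4
Each cell is the previous one down a 4th — so the unit is 3 notes.

3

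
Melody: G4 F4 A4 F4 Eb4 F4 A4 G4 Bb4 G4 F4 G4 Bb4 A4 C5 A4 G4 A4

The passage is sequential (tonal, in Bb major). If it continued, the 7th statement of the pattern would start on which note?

The 6-note cells begin on G4, A4, Bb4 — each up a 2nd from the last.
Extending the heads up a 2nd: C5 → D5 → Eb5 → F5.

F5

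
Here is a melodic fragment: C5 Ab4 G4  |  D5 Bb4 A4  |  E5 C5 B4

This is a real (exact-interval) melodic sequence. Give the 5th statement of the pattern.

G#5 E5 D#5

Taking 3-note groups, the heads are C5, D5, E5: the pattern moves up a 2nd.
Carrying on: F#5 → G#5.
Statement 5 starts on G#5 and keeps the same exact contour: G#5 E5 D#5.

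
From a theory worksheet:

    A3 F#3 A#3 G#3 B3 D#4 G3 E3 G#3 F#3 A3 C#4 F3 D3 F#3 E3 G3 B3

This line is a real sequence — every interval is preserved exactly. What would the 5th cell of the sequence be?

Db3 Bb2 D3 C3 Eb3 G3

Taking 6-note groups, the heads are A3, G3, F3: the pattern moves down a 2nd.
Continuing the starts: Eb3 → Db3.
From Db3 the exact shape gives Db3 Bb2 D3 C3 Eb3 G3.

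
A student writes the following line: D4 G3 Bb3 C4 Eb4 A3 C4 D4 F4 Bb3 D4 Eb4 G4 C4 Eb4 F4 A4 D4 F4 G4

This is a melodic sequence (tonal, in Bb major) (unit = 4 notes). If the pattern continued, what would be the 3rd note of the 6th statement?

The unit is 4 notes. Position-3 pitches of the 5 shown cells: Bb3, C4, D4, Eb4, F4.
From F4, up a 2nd gives G4.

G4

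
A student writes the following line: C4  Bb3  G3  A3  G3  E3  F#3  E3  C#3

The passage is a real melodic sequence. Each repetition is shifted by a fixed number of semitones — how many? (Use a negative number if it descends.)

-3

With a 3-note motive the entries are C4, A3, F#3, each down a 3rd from the previous.
Counting half-steps from C4 to A3: -3.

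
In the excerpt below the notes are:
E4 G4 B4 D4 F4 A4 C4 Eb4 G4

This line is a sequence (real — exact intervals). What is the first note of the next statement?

Bb3

The 3-note cells begin on E4, D4, C4 — each down a 2nd from the last.
One more step down a 2nd gives Bb3.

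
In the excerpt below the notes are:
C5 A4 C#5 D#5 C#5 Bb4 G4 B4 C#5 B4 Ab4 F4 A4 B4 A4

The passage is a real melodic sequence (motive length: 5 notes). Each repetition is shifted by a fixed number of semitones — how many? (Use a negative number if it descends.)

Unit = 5 notes; the statements start on C5, Bb4, Ab4, moving down a 2nd each time.
Counting half-steps from C5 to Bb4: -2.

-2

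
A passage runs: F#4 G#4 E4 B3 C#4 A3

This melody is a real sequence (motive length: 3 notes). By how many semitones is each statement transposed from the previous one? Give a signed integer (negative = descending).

The 3-note cells begin on F#4, B3 — each down a 5th from the last.
Counting half-steps from F#4 to B3: -7.

-7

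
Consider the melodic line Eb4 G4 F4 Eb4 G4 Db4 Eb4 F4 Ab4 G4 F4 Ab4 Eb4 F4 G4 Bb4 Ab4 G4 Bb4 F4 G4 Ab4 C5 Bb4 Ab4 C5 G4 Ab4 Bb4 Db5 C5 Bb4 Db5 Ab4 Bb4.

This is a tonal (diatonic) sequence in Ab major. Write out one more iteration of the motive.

C5 Eb5 Db5 C5 Eb5 Bb4 C5

Taking 7-note groups, the heads are Eb4, F4, G4, Ab4, Bb4: the pattern moves up a 2nd.
From C5 the diatonic shape gives C5 Eb5 Db5 C5 Eb5 Bb4 C5.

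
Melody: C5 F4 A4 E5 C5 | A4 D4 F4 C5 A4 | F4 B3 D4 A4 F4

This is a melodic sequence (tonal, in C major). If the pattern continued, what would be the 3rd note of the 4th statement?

B3

With 5-note cells, note 3 of each statement runs A4, F4, D4.
From D4, down a 3rd gives B3.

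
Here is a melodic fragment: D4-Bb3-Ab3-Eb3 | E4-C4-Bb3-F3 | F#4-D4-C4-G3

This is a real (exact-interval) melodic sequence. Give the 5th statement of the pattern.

With a 4-note motive the entries are D4, E4, F#4, each up a 2nd from the previous.
Extending up a 2nd: G#4 → A#4.
From A#4 the exact shape gives A#4 F#4 E4 B3.

A#4 F#4 E4 B3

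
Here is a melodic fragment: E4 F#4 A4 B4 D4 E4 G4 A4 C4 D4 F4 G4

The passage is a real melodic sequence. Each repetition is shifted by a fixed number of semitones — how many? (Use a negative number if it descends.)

With a 4-note motive the entries are E4, D4, C4, each down a 2nd from the previous.
Counting half-steps from E4 to D4: -2.

-2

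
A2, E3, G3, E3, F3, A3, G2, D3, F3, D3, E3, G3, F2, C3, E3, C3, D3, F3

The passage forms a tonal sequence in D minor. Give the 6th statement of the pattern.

C2 G2 Bb2 G2 A2 C3

The 6-note cells begin on A2, G2, F2 — each down a 2nd from the last.
Continuing the starts: E2 → D2 → C2.
From C2 the diatonic shape gives C2 G2 Bb2 G2 A2 C3.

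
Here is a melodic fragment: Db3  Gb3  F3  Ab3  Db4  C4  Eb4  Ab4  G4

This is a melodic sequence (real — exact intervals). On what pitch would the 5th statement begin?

F5

With a 3-note motive the entries are Db3, Ab3, Eb4, each up a 5th from the previous.
Continuing: Bb4 → F5. Statement 5 starts on F5.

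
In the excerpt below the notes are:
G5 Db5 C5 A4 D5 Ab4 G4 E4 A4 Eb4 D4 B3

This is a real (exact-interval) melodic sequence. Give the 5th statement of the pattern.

With a 4-note motive the entries are G5, D5, A4, each down a 4th from the previous.
Extending down a 4th: E4 → B3.
So cell 5 is B3 F3 E3 C#3.

B3 F3 E3 C#3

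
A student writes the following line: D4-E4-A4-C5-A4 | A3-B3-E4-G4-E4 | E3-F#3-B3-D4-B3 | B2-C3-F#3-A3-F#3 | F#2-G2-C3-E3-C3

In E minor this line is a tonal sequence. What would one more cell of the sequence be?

C2 D2 G2 B2 G2

Taking 5-note groups, the heads are D4, A3, E3, B2, F#2: the pattern moves down a 4th.
Statement 6 starts on C2 and keeps the same diatonic contour: C2 D2 G2 B2 G2.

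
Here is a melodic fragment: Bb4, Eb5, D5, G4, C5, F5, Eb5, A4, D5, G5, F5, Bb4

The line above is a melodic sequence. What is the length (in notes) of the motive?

There are 12 notes; a 4-note unit gives 3 cells:
Bb4 Eb5 D5 G4 | C5 F5 Eb5 A4 | D5 G5 F5 Bb4
Every group is a transposition up a 2nd of the one before; no shorter unit works.

4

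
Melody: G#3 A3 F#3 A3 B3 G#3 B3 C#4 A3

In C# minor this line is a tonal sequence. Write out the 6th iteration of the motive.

The 3-note cells begin on G#3, A3, B3 — each up a 2nd from the last.
Carrying on: C#4 → D#4 → E4.
From E4 the diatonic shape gives E4 F#4 D#4.

E4 F#4 D#4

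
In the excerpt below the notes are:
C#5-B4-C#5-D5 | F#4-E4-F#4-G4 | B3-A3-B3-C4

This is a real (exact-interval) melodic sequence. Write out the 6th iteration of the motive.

The 4-note cells begin on C#5, F#4, B3 — each down a 5th from the last.
Carrying on: E3 → A2 → D2.
Statement 6 starts on D2 and keeps the same exact contour: D2 C2 D2 Eb2.

D2 C2 D2 Eb2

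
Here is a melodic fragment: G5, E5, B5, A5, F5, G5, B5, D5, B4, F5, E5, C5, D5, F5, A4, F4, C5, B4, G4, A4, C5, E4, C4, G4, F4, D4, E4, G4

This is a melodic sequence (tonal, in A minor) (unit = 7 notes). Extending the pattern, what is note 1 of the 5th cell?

The unit is 7 notes. Position-1 pitches of the 4 shown cells: G5, D5, A4, E4.
One more down a 4th gives B3.

B3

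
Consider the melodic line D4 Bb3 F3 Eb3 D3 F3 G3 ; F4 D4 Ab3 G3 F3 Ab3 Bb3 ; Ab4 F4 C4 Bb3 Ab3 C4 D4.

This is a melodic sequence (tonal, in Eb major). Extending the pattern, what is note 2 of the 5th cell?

C5

Grouping in 7s, the 2nd note of each cell is Bb3, D4, F4.
Carrying that up a 3rd forward: Ab4 → C5.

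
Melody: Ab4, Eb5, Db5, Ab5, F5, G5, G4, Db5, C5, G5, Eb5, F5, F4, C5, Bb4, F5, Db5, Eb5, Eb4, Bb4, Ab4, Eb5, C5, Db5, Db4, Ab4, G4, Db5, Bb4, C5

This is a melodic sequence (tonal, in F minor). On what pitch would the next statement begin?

Taking 6-note groups, the heads are Ab4, G4, F4, Eb4, Db4: the pattern moves down a 2nd.
One more step down a 2nd gives C4.

C4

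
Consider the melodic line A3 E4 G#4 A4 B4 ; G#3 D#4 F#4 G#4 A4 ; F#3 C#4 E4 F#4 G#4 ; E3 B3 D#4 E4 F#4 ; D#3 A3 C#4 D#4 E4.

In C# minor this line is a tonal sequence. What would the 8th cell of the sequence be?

The 5-note cells begin on A3, G#3, F#3, E3, D#3 — each down a 2nd from the last.
Carrying on: C#3 → B2 → A2.
Statement 8 starts on A2 and keeps the same diatonic contour: A2 E3 G#3 A3 B3.

A2 E3 G#3 A3 B3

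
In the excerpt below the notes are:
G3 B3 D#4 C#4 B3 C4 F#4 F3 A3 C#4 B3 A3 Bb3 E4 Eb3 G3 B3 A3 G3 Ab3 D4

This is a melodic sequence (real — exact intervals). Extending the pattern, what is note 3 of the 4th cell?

Grouping in 7s, the 3rd note of each cell is D#4, C#4, B3.
One more down a 2nd gives A3.

A3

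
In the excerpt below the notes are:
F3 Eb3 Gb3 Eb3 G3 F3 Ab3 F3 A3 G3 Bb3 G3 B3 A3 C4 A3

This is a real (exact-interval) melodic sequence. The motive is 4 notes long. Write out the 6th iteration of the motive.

Taking 4-note groups, the heads are F3, G3, A3, B3: the pattern moves up a 2nd.
Carrying on: C#4 → D#4.
Statement 6 starts on D#4 and keeps the same exact contour: D#4 C#4 E4 C#4.

D#4 C#4 E4 C#4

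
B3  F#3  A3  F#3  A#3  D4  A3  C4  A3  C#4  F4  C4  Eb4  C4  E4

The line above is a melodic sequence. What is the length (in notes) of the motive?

There are 15 notes; a 5-note unit gives 3 cells:
B3 F#3 A3 F#3 A#3 | D4 A3 C4 A3 C#4 | F4 C4 Eb4 C4 E4
That's a consistent up a 3rd shift per cell, and no other grouping gives one.

5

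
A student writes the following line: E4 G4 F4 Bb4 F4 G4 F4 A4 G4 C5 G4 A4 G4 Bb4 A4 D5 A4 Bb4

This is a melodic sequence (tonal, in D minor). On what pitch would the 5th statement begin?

Bb4

The 6-note cells begin on E4, F4, G4 — each up a 2nd from the last.
Continuing: A4 → Bb4. Statement 5 starts on Bb4.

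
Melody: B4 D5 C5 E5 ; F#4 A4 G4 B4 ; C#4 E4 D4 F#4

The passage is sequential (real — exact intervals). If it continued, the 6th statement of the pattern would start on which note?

Unit = 4 notes; the statements start on B4, F#4, C#4, moving down a 4th each time.
Extending the heads down a 4th: G#3 → D#3 → A#2.

A#2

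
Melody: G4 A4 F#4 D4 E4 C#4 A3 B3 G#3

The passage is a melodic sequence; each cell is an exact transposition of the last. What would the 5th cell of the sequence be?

The 3-note cells begin on G4, D4, A3 — each down a 4th from the last.
Continuing the starts: E3 → B2.
So cell 5 is B2 C#3 A#2.

B2 C#3 A#2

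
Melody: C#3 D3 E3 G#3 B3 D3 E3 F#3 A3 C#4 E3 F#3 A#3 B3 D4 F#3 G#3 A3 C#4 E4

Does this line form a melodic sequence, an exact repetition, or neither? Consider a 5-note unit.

neither

Note 3 of cell 3 is A#3; if this were a sequence it would be G#3. No unit length gives a consistent transposition pattern.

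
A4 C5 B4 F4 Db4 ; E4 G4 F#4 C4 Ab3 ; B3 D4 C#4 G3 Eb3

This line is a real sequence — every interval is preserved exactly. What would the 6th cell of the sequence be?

G#2 B2 A#2 E2 C2

Taking 5-note groups, the heads are A4, E4, B3: the pattern moves down a 4th.
Carrying on: F#3 → C#3 → G#2.
So cell 6 is G#2 B2 A#2 E2 C2.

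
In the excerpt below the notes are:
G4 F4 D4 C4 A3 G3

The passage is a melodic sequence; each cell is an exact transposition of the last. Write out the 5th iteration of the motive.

B2 A2

Taking 2-note groups, the heads are G4, D4, A3: the pattern moves down a 4th.
Extending down a 4th: E3 → B2.
So cell 5 is B2 A2.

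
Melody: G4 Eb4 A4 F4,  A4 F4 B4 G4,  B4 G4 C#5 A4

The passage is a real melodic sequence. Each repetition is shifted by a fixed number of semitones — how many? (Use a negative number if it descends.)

2

With a 4-note motive the entries are G4, A4, B4, each up a 2nd from the previous.
G4 to A4 spans +2 semitones.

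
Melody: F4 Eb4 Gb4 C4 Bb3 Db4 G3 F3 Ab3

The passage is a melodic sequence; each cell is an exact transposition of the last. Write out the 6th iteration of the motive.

Taking 3-note groups, the heads are F4, C4, G3: the pattern moves down a 4th.
Carrying on: D3 → A2 → E2.
From E2 the exact shape gives E2 D2 F2.

E2 D2 F2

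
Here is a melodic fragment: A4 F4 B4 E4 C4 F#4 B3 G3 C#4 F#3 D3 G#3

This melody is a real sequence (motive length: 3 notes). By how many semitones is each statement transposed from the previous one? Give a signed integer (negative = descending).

-5

With a 3-note motive the entries are A4, E4, B3, F#3, each down a 4th from the previous.
Counting half-steps from A4 to E4: -5.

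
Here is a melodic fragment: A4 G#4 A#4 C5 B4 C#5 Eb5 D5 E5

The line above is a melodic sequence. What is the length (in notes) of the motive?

9 notes total. Splitting into 3 groups of 3:
A4 G#4 A#4 | C5 B4 C#5 | Eb5 D5 E5
That's a consistent up a 3rd shift per cell, and no other grouping gives one.

3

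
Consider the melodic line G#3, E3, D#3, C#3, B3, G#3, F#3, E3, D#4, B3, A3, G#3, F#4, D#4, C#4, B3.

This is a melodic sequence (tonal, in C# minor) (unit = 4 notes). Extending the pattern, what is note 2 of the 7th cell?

With 4-note cells, note 2 of each statement runs E3, G#3, B3, D#4.
Extending up a 3rd: F#4 → A4 → C#5.

C#5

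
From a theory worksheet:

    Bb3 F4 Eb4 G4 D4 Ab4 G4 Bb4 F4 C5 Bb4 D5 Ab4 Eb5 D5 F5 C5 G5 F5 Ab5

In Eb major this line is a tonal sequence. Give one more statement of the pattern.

Eb5 Bb5 Ab5 C6

Unit = 4 notes; the statements start on Bb3, D4, F4, Ab4, C5, moving up a 3rd each time.
So cell 6 is Eb5 Bb5 Ab5 C6.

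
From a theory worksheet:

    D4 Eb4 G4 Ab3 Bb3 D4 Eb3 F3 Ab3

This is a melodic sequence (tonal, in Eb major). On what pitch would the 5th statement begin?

Taking 3-note groups, the heads are D4, Ab3, Eb3: the pattern moves down a 4th.
Extending the heads down a 4th: Bb2 → F2.

F2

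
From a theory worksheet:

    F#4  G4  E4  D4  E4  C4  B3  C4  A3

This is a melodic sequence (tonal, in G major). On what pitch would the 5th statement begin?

Unit = 3 notes; the statements start on F#4, D4, B3, moving down a 3rd each time.
Continuing: G3 → E3. Statement 5 starts on E3.

E3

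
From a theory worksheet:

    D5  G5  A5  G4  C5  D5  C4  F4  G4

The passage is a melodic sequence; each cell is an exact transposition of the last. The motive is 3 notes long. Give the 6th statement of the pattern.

Eb2 Ab2 Bb2

With a 3-note motive the entries are D5, G4, C4, each down a 5th from the previous.
Continuing the starts: F3 → Bb2 → Eb2.
Statement 6 starts on Eb2 and keeps the same exact contour: Eb2 Ab2 Bb2.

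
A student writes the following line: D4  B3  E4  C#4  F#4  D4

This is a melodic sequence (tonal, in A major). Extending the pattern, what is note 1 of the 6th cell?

B4

The unit is 2 notes. Position-1 pitches of the 3 shown cells: D4, E4, F#4.
Each moves up a 2nd. Continuing: G#4 → A4 → B4.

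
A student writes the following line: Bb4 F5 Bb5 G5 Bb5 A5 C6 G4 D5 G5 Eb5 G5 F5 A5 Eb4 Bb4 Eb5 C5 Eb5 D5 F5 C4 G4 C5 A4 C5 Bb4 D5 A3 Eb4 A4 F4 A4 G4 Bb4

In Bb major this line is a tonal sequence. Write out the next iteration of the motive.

F3 C4 F4 D4 F4 Eb4 G4

The 7-note cells begin on Bb4, G4, Eb4, C4, A3 — each down a 3rd from the last.
Statement 6 starts on F3 and keeps the same diatonic contour: F3 C4 F4 D4 F4 Eb4 G4.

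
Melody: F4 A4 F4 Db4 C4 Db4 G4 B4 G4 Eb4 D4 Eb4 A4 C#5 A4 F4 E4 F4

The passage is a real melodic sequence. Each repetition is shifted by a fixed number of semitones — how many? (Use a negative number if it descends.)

With a 6-note motive the entries are F4, G4, A4, each up a 2nd from the previous.
F4 to G4 spans +2 semitones.

2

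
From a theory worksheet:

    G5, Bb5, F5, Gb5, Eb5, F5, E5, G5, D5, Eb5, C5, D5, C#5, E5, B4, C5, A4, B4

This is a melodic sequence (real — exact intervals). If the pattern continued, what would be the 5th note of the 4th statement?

With 6-note cells, note 5 of each statement runs Eb5, C5, A4.
Each moves down a 3rd; the next is F#4.

F#4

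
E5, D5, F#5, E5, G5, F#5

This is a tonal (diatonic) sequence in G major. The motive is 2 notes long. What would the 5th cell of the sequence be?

With a 2-note motive the entries are E5, F#5, G5, each up a 2nd from the previous.
Carrying on: A5 → B5.
So cell 5 is B5 A5.

B5 A5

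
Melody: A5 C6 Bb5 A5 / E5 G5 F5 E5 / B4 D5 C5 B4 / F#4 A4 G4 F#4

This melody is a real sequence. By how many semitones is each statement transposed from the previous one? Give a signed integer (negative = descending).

Unit = 4 notes; the statements start on A5, E5, B4, F#4, moving down a 4th each time.
A5→E5 is 76 − 81 = -5 semitones.

-5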